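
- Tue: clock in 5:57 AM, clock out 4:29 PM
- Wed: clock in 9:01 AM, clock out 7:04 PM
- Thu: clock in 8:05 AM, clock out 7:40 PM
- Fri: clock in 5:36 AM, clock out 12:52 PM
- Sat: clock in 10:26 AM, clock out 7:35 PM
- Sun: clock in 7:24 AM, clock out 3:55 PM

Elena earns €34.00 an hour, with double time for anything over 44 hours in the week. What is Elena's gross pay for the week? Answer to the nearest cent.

€2386.80

Tue: 5:57 AM–4:29 PM = 10 h 32 min
Wed: 9:01 AM–7:04 PM = 10 h 3 min
Thu: 8:05 AM–7:40 PM = 11 h 35 min
Fri: 5:36 AM–12:52 PM = 7 h 16 min
Sat: 10:26 AM–7:35 PM = 9 h 9 min
Sun: 7:24 AM–3:55 PM = 8 h 31 min
Total worked: 57 h 6 min = 3426 min.
Regular 44 h 0 min = 2640 min at €34.00/h; overtime 13 h 6 min = 786 min at €68.00/h.
Pay = (2640 × €34.00 + 786 × €68.00) ÷ 60 = €2386.80.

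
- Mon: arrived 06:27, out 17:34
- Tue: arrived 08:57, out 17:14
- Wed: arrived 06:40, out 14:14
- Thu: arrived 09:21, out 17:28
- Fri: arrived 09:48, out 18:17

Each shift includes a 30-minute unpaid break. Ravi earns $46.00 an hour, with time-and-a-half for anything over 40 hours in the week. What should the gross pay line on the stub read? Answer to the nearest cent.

$1913.60

Mon: 06:27–17:34 = 11 h 7 min; less 30 min break → 10 h 37 min
Tue: 08:57–17:14 = 8 h 17 min; less 30 min break → 7 h 47 min
Wed: 06:40–14:14 = 7 h 34 min; less 30 min break → 7 h 4 min
Thu: 09:21–17:28 = 8 h 7 min; less 30 min break → 7 h 37 min
Fri: 09:48–18:17 = 8 h 29 min; less 30 min break → 7 h 59 min
Total worked: 41 h 4 min = 2464 min.
Regular 40 h 0 min = 2400 min at $46.00/h; overtime 1 h 4 min = 64 min at $69.00/h.
Pay = (2400 × $46.00 + 64 × $69.00) ÷ 60 = $1913.60.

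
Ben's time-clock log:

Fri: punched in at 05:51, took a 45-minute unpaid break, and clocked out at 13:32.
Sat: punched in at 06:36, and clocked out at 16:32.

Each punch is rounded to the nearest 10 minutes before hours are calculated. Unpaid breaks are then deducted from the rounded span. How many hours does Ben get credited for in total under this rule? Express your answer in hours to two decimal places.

Fri: in 05:51→05:50, out 13:32→13:30; 7 h 40 min − 45 min = 6 h 55 min
Sat: in 06:36→06:40, out 16:32→16:30; 9 h 50 min
Total credited: 16 h 45 min.

16.75 hours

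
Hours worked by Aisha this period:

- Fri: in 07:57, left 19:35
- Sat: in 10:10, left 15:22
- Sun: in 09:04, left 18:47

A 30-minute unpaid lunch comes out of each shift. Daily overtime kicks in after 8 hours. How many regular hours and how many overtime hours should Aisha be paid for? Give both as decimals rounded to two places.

Fri: 07:57–19:35 = 11 h 38 min; less 30 min break → 11 h 8 min
Sat: 10:10–15:22 = 5 h 12 min; less 30 min break → 4 h 42 min
Sun: 09:04–18:47 = 9 h 43 min; less 30 min break → 9 h 13 min
Fri reg 8 h 0 min / OT 3 h 8 min; Sat reg 4 h 42 min / OT 0 h 0 min; Sun reg 8 h 0 min / OT 1 h 13 min.
Totals: regular 20 h 42 min, overtime 4 h 21 min.

Regular 20.70 hours, overtime 4.35 hours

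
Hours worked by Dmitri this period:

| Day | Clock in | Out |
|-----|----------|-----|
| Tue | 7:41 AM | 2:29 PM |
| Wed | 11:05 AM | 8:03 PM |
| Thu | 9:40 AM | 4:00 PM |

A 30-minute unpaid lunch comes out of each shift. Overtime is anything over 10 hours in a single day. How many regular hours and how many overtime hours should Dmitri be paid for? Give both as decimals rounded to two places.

Tue: 7:41 AM–2:29 PM = 6 h 48 min; less 30 min break → 6 h 18 min
Wed: 11:05 AM–8:03 PM = 8 h 58 min; less 30 min break → 8 h 28 min
Thu: 9:40 AM–4:00 PM = 6 h 20 min; less 30 min break → 5 h 50 min
Tue reg 6 h 18 min / OT 0 h 0 min; Wed reg 8 h 28 min / OT 0 h 0 min; Thu reg 5 h 50 min / OT 0 h 0 min.
Totals: regular 20 h 36 min, overtime 0 h 0 min.

Regular 20.60 hours, overtime 0.00 hours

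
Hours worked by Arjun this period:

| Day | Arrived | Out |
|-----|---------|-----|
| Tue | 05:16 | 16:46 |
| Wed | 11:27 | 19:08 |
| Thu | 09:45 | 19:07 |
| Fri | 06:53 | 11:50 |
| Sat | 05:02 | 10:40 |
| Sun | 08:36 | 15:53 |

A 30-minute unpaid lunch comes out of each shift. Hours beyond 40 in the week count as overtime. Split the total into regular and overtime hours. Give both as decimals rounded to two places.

Tue: 05:16–16:46 = 11 h 30 min; less 30 min break → 11 h 0 min
Wed: 11:27–19:08 = 7 h 41 min; less 30 min break → 7 h 11 min
Thu: 09:45–19:07 = 9 h 22 min; less 30 min break → 8 h 52 min
Fri: 06:53–11:50 = 4 h 57 min; less 30 min break → 4 h 27 min
Sat: 05:02–10:40 = 5 h 38 min; less 30 min break → 5 h 8 min
Sun: 08:36–15:53 = 7 h 17 min; less 30 min break → 6 h 47 min
Total worked: 43 h 25 min = 43.42 h.
Threshold 40 h → overtime 3 h 25 min, regular 40 h 0 min.

Regular 40.00 hours, overtime 3.42 hours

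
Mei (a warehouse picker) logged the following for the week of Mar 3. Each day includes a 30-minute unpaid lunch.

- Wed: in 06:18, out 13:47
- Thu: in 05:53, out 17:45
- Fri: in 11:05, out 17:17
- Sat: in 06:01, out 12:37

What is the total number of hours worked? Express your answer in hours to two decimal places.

30.15 hours

Wed: 06:18–13:47 = 7 h 29 min; less 30 min break → 6 h 59 min
Thu: 05:53–17:45 = 11 h 52 min; less 30 min break → 11 h 22 min
Fri: 11:05–17:17 = 6 h 12 min; less 30 min break → 5 h 42 min
Sat: 06:01–12:37 = 6 h 36 min; less 30 min break → 6 h 6 min
Total: 6 h 59 min + 11 h 22 min + 5 h 42 min + 6 h 6 min = 30 h 9 min.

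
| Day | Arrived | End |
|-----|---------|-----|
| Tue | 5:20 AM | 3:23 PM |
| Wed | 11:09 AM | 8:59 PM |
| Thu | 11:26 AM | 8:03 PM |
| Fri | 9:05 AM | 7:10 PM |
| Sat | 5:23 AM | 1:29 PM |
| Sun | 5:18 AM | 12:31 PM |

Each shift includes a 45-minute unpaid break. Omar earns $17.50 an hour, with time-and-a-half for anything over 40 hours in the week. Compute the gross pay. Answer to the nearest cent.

Tue: 5:20 AM–3:23 PM = 10 h 3 min; less 45 min break → 9 h 18 min
Wed: 11:09 AM–8:59 PM = 9 h 50 min; less 45 min break → 9 h 5 min
Thu: 11:26 AM–8:03 PM = 8 h 37 min; less 45 min break → 7 h 52 min
Fri: 9:05 AM–7:10 PM = 10 h 5 min; less 45 min break → 9 h 20 min
Sat: 5:23 AM–1:29 PM = 8 h 6 min; less 45 min break → 7 h 21 min
Sun: 5:18 AM–12:31 PM = 7 h 13 min; less 45 min break → 6 h 28 min
Total worked: 49 h 24 min = 2964 min.
Regular 40 h 0 min = 2400 min at $17.50/h; overtime 9 h 24 min = 564 min at $26.25/h.
Pay = (2400 × $17.50 + 564 × $26.25) ÷ 60 = $946.75.

$946.75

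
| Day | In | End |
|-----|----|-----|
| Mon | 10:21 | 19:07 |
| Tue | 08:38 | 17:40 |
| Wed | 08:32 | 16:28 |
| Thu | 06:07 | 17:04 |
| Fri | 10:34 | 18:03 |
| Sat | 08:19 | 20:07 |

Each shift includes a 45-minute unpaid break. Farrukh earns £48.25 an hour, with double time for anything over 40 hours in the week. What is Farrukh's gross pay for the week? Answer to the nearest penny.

Mon: 10:21–19:07 = 8 h 46 min; less 45 min break → 8 h 1 min
Tue: 08:38–17:40 = 9 h 2 min; less 45 min break → 8 h 17 min
Wed: 08:32–16:28 = 7 h 56 min; less 45 min break → 7 h 11 min
Thu: 06:07–17:04 = 10 h 57 min; less 45 min break → 10 h 12 min
Fri: 10:34–18:03 = 7 h 29 min; less 45 min break → 6 h 44 min
Sat: 08:19–20:07 = 11 h 48 min; less 45 min break → 11 h 3 min
Total worked: 51 h 28 min = 3088 min.
Regular 40 h 0 min = 2400 min at £48.25/h; overtime 11 h 28 min = 688 min at £96.50/h.
Pay = (2400 × £48.25 + 688 × £96.50) ÷ 60 = £3036.53.

£3036.53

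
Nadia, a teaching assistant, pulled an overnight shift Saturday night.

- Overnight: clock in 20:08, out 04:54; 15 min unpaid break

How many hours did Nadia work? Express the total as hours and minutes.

8 h 31 min

Overnight: 20:08 → midnight = 3 h 52 min; midnight → 04:54 = 4 h 54 min; span 8 h 46 min; less 15 min break → 8 h 31 min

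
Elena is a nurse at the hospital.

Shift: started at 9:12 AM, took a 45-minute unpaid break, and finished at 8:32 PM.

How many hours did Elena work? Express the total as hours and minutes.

10 h 35 min

Shift: 9:12 AM–8:32 PM = 11 h 20 min; less 45 min break → 10 h 35 min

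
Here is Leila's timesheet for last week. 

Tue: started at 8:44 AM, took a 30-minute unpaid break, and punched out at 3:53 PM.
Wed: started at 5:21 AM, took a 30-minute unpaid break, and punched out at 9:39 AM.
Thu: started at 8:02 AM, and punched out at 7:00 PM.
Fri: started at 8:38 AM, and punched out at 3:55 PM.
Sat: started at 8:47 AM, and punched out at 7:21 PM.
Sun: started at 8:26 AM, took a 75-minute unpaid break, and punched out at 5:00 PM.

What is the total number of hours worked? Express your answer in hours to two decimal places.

46.58 hours

Tue: 8:44 AM–3:53 PM = 7 h 9 min; less 30 min break → 6 h 39 min
Wed: 5:21 AM–9:39 AM = 4 h 18 min; less 30 min break → 3 h 48 min
Thu: 8:02 AM–7:00 PM = 10 h 58 min
Fri: 8:38 AM–3:55 PM = 7 h 17 min
Sat: 8:47 AM–7:21 PM = 10 h 34 min
Sun: 8:26 AM–5:00 PM = 8 h 34 min; less 75 min break → 7 h 19 min
Total: 6 h 39 min + 3 h 48 min + 10 h 58 min + 7 h 17 min + 10 h 34 min + 7 h 19 min = 46 h 35 min.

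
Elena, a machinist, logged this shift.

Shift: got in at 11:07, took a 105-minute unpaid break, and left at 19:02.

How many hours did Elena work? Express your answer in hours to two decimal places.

Shift: 11:07–19:02 = 7 h 55 min; less 105 min break → 6 h 10 min

6.17 hours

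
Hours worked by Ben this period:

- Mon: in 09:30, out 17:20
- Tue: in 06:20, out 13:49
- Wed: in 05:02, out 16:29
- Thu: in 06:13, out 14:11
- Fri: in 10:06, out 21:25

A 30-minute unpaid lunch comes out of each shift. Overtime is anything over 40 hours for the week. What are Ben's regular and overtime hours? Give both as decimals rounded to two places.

Mon: 09:30–17:20 = 7 h 50 min; less 30 min break → 7 h 20 min
Tue: 06:20–13:49 = 7 h 29 min; less 30 min break → 6 h 59 min
Wed: 05:02–16:29 = 11 h 27 min; less 30 min break → 10 h 57 min
Thu: 06:13–14:11 = 7 h 58 min; less 30 min break → 7 h 28 min
Fri: 10:06–21:25 = 11 h 19 min; less 30 min break → 10 h 49 min
Total worked: 43 h 33 min = 43.55 h.
Threshold 40 h → overtime 3 h 33 min, regular 40 h 0 min.

Regular 40.00 hours, overtime 3.55 hours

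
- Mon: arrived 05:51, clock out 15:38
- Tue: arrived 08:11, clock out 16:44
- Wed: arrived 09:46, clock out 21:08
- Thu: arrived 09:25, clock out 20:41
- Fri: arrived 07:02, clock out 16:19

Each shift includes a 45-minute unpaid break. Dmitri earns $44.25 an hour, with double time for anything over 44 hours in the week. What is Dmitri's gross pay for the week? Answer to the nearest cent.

$2168.25

Mon: 05:51–15:38 = 9 h 47 min; less 45 min break → 9 h 2 min
Tue: 08:11–16:44 = 8 h 33 min; less 45 min break → 7 h 48 min
Wed: 09:46–21:08 = 11 h 22 min; less 45 min break → 10 h 37 min
Thu: 09:25–20:41 = 11 h 16 min; less 45 min break → 10 h 31 min
Fri: 07:02–16:19 = 9 h 17 min; less 45 min break → 8 h 32 min
Total worked: 46 h 30 min = 2790 min.
Regular 44 h 0 min = 2640 min at $44.25/h; overtime 2 h 30 min = 150 min at $88.50/h.
Pay = (2640 × $44.25 + 150 × $88.50) ÷ 60 = $2168.25.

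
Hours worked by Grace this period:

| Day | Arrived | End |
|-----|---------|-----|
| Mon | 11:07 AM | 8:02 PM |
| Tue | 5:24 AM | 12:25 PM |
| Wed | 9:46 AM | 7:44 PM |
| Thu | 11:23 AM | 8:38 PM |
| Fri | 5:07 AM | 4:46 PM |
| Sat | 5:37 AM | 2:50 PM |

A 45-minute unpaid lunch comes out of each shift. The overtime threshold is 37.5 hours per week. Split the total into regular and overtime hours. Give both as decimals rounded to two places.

Mon: 11:07 AM–8:02 PM = 8 h 55 min; less 45 min break → 8 h 10 min
Tue: 5:24 AM–12:25 PM = 7 h 1 min; less 45 min break → 6 h 16 min
Wed: 9:46 AM–7:44 PM = 9 h 58 min; less 45 min break → 9 h 13 min
Thu: 11:23 AM–8:38 PM = 9 h 15 min; less 45 min break → 8 h 30 min
Fri: 5:07 AM–4:46 PM = 11 h 39 min; less 45 min break → 10 h 54 min
Sat: 5:37 AM–2:50 PM = 9 h 13 min; less 45 min break → 8 h 28 min
Total worked: 51 h 31 min = 51.52 h.
Threshold 37.5 h → overtime 14 h 1 min, regular 37 h 30 min.

Regular 37.50 hours, overtime 14.02 hours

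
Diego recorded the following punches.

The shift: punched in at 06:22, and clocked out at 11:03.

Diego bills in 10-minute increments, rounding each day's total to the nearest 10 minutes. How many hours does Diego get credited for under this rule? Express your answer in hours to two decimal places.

4.67 hours

The shift: 06:22–11:03 = 4 h 41 min → rounds to 4 h 40 min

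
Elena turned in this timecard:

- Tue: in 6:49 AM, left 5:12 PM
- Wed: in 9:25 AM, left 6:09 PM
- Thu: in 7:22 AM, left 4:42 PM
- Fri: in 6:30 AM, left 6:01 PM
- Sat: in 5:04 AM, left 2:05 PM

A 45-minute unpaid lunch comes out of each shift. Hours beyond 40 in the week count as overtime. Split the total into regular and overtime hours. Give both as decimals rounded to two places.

Regular 40.00 hours, overtime 5.23 hours

Tue: 6:49 AM–5:12 PM = 10 h 23 min; less 45 min break → 9 h 38 min
Wed: 9:25 AM–6:09 PM = 8 h 44 min; less 45 min break → 7 h 59 min
Thu: 7:22 AM–4:42 PM = 9 h 20 min; less 45 min break → 8 h 35 min
Fri: 6:30 AM–6:01 PM = 11 h 31 min; less 45 min break → 10 h 46 min
Sat: 5:04 AM–2:05 PM = 9 h 1 min; less 45 min break → 8 h 16 min
Total worked: 45 h 14 min = 45.23 h.
Threshold 40 h → overtime 5 h 14 min, regular 40 h 0 min.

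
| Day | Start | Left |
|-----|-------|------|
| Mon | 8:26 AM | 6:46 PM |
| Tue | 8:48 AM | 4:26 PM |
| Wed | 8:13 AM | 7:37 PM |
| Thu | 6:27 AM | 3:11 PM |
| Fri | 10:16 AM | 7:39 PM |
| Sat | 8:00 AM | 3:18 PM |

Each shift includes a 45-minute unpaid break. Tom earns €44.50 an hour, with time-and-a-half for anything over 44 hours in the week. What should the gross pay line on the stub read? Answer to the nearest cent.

€2377.41

Mon: 8:26 AM–6:46 PM = 10 h 20 min; less 45 min break → 9 h 35 min
Tue: 8:48 AM–4:26 PM = 7 h 38 min; less 45 min break → 6 h 53 min
Wed: 8:13 AM–7:37 PM = 11 h 24 min; less 45 min break → 10 h 39 min
Thu: 6:27 AM–3:11 PM = 8 h 44 min; less 45 min break → 7 h 59 min
Fri: 10:16 AM–7:39 PM = 9 h 23 min; less 45 min break → 8 h 38 min
Sat: 8:00 AM–3:18 PM = 7 h 18 min; less 45 min break → 6 h 33 min
Total worked: 50 h 17 min = 3017 min.
Regular 44 h 0 min = 2640 min at €44.50/h; overtime 6 h 17 min = 377 min at €66.75/h.
Pay = (2640 × €44.50 + 377 × €66.75) ÷ 60 = €2377.41.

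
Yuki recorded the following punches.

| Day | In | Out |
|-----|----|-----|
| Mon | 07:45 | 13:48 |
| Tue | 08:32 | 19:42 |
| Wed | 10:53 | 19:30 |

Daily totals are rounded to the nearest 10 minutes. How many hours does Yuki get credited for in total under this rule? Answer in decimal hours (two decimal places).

25.83 hours

Mon: 07:45–13:48 = 6 h 3 min → rounds to 6 h 0 min
Tue: 08:32–19:42 = 11 h 10 min → rounds to 11 h 10 min
Wed: 10:53–19:30 = 8 h 37 min → rounds to 8 h 40 min
Total credited: 25 h 50 min.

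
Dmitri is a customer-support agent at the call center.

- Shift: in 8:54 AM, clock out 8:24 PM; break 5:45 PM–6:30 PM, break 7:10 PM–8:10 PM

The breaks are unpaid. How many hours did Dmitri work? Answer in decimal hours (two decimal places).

9.75 hours

Shift: 8:54 AM–8:24 PM = 11 h 30 min; less 105 min break → 9 h 45 min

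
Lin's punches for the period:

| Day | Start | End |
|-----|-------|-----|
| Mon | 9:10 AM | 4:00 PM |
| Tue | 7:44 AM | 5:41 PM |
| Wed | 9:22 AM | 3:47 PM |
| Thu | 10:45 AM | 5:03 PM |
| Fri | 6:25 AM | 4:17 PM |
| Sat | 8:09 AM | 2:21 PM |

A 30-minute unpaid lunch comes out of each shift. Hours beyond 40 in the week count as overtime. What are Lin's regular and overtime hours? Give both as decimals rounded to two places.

Mon: 9:10 AM–4:00 PM = 6 h 50 min; less 30 min break → 6 h 20 min
Tue: 7:44 AM–5:41 PM = 9 h 57 min; less 30 min break → 9 h 27 min
Wed: 9:22 AM–3:47 PM = 6 h 25 min; less 30 min break → 5 h 55 min
Thu: 10:45 AM–5:03 PM = 6 h 18 min; less 30 min break → 5 h 48 min
Fri: 6:25 AM–4:17 PM = 9 h 52 min; less 30 min break → 9 h 22 min
Sat: 8:09 AM–2:21 PM = 6 h 12 min; less 30 min break → 5 h 42 min
Total worked: 42 h 34 min = 42.57 h.
Threshold 40 h → overtime 2 h 34 min, regular 40 h 0 min.

Regular 40.00 hours, overtime 2.57 hours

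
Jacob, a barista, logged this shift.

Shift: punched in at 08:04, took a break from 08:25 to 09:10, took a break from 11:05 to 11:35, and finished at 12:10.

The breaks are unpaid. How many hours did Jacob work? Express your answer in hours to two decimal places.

Shift: 08:04–12:10 = 4 h 6 min; less 75 min break → 2 h 51 min

2.85 hours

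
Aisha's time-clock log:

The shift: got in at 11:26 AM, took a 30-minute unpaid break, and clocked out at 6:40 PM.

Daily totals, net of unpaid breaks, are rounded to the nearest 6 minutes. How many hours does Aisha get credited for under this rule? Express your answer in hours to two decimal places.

The shift: 11:26 AM–6:40 PM = 7 h 14 min − 30 min = 6 h 44 min → rounds to 6 h 42 min

6.70 hours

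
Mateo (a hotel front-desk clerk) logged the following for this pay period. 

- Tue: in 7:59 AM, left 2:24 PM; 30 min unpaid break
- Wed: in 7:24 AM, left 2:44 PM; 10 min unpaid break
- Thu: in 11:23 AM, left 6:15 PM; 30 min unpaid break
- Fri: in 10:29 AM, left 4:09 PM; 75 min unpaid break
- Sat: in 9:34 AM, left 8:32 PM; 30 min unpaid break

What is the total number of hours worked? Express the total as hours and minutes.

34 h 20 min

Tue: 7:59 AM–2:24 PM = 6 h 25 min; less 30 min break → 5 h 55 min
Wed: 7:24 AM–2:44 PM = 7 h 20 min; less 10 min break → 7 h 10 min
Thu: 11:23 AM–6:15 PM = 6 h 52 min; less 30 min break → 6 h 22 min
Fri: 10:29 AM–4:09 PM = 5 h 40 min; less 75 min break → 4 h 25 min
Sat: 9:34 AM–8:32 PM = 10 h 58 min; less 30 min break → 10 h 28 min
Total: 5 h 55 min + 7 h 10 min + 6 h 22 min + 4 h 25 min + 10 h 28 min = 34 h 20 min.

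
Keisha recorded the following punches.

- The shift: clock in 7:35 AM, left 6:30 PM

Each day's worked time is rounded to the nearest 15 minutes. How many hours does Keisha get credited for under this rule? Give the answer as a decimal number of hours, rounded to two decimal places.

11.00 hours

The shift: 7:35 AM–6:30 PM = 10 h 55 min → rounds to 11 h 0 min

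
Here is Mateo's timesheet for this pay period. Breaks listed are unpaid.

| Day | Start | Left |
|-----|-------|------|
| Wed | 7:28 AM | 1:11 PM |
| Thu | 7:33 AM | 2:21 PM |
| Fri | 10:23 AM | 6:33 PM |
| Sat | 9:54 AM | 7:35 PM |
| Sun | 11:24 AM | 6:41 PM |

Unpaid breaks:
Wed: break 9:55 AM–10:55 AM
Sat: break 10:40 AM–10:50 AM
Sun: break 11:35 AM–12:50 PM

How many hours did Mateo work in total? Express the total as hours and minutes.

Wed: 7:28 AM–1:11 PM = 5 h 43 min; less 60 min break → 4 h 43 min
Thu: 7:33 AM–2:21 PM = 6 h 48 min
Fri: 10:23 AM–6:33 PM = 8 h 10 min
Sat: 9:54 AM–7:35 PM = 9 h 41 min; less 10 min break → 9 h 31 min
Sun: 11:24 AM–6:41 PM = 7 h 17 min; less 75 min break → 6 h 2 min
Total: 4 h 43 min + 6 h 48 min + 8 h 10 min + 9 h 31 min + 6 h 2 min = 35 h 14 min.

35 h 14 min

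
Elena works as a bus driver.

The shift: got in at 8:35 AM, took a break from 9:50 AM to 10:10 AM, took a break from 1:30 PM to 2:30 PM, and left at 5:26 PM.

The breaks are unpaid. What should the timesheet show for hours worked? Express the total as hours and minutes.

The shift: 8:35 AM–5:26 PM = 8 h 51 min; less 80 min break → 7 h 31 min

7 h 31 min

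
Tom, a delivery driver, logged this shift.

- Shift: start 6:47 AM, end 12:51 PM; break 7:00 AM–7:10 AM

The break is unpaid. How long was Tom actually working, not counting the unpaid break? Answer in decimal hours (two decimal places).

5.90 hours

Shift: 6:47 AM–12:51 PM = 6 h 4 min; less 10 min break → 5 h 54 min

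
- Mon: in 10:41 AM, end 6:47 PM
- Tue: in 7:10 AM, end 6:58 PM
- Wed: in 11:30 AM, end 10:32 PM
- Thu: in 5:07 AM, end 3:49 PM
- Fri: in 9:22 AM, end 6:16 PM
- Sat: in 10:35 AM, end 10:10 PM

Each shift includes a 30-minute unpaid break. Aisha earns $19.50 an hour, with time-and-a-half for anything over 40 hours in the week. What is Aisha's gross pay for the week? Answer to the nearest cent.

Mon: 10:41 AM–6:47 PM = 8 h 6 min; less 30 min break → 7 h 36 min
Tue: 7:10 AM–6:58 PM = 11 h 48 min; less 30 min break → 11 h 18 min
Wed: 11:30 AM–10:32 PM = 11 h 2 min; less 30 min break → 10 h 32 min
Thu: 5:07 AM–3:49 PM = 10 h 42 min; less 30 min break → 10 h 12 min
Fri: 9:22 AM–6:16 PM = 8 h 54 min; less 30 min break → 8 h 24 min
Sat: 10:35 AM–10:10 PM = 11 h 35 min; less 30 min break → 11 h 5 min
Total worked: 59 h 7 min = 3547 min.
Regular 40 h 0 min = 2400 min at $19.50/h; overtime 19 h 7 min = 1147 min at $29.25/h.
Pay = (2400 × $19.50 + 1147 × $29.25) ÷ 60 = $1339.16.

$1339.16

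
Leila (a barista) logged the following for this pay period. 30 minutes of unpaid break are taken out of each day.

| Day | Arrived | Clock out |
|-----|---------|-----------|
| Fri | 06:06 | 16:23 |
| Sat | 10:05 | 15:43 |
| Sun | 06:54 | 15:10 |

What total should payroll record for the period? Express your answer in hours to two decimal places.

22.68 hours

Fri: 06:06–16:23 = 10 h 17 min; less 30 min break → 9 h 47 min
Sat: 10:05–15:43 = 5 h 38 min; less 30 min break → 5 h 8 min
Sun: 06:54–15:10 = 8 h 16 min; less 30 min break → 7 h 46 min
Total: 9 h 47 min + 5 h 8 min + 7 h 46 min = 22 h 41 min.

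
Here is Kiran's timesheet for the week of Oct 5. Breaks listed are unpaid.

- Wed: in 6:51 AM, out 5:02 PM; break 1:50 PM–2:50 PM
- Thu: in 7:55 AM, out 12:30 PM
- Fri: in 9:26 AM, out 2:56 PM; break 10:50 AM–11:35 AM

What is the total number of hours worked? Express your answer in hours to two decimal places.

18.52 hours

Wed: 6:51 AM–5:02 PM = 10 h 11 min; less 60 min break → 9 h 11 min
Thu: 7:55 AM–12:30 PM = 4 h 35 min
Fri: 9:26 AM–2:56 PM = 5 h 30 min; less 45 min break → 4 h 45 min
Total: 9 h 11 min + 4 h 35 min + 4 h 45 min = 18 h 31 min.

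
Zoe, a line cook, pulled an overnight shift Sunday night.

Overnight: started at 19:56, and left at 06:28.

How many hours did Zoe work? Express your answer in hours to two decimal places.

Overnight: 19:56 → midnight = 4 h 4 min; midnight → 06:28 = 6 h 28 min; span 10 h 32 min

10.53 hours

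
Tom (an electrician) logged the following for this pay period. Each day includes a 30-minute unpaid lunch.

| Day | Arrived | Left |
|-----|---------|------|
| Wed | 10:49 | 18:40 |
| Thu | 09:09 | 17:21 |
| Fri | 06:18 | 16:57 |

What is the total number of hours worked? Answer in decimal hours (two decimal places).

Wed: 10:49–18:40 = 7 h 51 min; less 30 min break → 7 h 21 min
Thu: 09:09–17:21 = 8 h 12 min; less 30 min break → 7 h 42 min
Fri: 06:18–16:57 = 10 h 39 min; less 30 min break → 10 h 9 min
Total: 7 h 21 min + 7 h 42 min + 10 h 9 min = 25 h 12 min.

25.20 hours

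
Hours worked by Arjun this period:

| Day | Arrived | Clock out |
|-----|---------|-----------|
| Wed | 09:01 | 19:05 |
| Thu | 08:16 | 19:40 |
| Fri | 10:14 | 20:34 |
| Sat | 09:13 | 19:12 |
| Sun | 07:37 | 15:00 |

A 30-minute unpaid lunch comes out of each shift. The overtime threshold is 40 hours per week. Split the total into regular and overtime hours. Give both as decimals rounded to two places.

Wed: 09:01–19:05 = 10 h 4 min; less 30 min break → 9 h 34 min
Thu: 08:16–19:40 = 11 h 24 min; less 30 min break → 10 h 54 min
Fri: 10:14–20:34 = 10 h 20 min; less 30 min break → 9 h 50 min
Sat: 09:13–19:12 = 9 h 59 min; less 30 min break → 9 h 29 min
Sun: 07:37–15:00 = 7 h 23 min; less 30 min break → 6 h 53 min
Total worked: 46 h 40 min = 46.67 h.
Threshold 40 h → overtime 6 h 40 min, regular 40 h 0 min.

Regular 40.00 hours, overtime 6.67 hours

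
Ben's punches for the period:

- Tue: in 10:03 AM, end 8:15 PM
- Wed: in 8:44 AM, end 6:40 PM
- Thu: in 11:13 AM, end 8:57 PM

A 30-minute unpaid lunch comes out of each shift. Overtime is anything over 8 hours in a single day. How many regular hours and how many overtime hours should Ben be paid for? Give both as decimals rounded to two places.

Tue: 10:03 AM–8:15 PM = 10 h 12 min; less 30 min break → 9 h 42 min
Wed: 8:44 AM–6:40 PM = 9 h 56 min; less 30 min break → 9 h 26 min
Thu: 11:13 AM–8:57 PM = 9 h 44 min; less 30 min break → 9 h 14 min
Tue reg 8 h 0 min / OT 1 h 42 min; Wed reg 8 h 0 min / OT 1 h 26 min; Thu reg 8 h 0 min / OT 1 h 14 min.
Totals: regular 24 h 0 min, overtime 4 h 22 min.

Regular 24.00 hours, overtime 4.37 hours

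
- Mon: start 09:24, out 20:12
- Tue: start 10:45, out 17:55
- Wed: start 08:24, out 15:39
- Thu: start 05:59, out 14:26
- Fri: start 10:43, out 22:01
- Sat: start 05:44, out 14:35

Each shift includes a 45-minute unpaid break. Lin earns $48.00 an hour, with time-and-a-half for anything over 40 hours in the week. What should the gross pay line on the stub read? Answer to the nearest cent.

$2590.80

Mon: 09:24–20:12 = 10 h 48 min; less 45 min break → 10 h 3 min
Tue: 10:45–17:55 = 7 h 10 min; less 45 min break → 6 h 25 min
Wed: 08:24–15:39 = 7 h 15 min; less 45 min break → 6 h 30 min
Thu: 05:59–14:26 = 8 h 27 min; less 45 min break → 7 h 42 min
Fri: 10:43–22:01 = 11 h 18 min; less 45 min break → 10 h 33 min
Sat: 05:44–14:35 = 8 h 51 min; less 45 min break → 8 h 6 min
Total worked: 49 h 19 min = 2959 min.
Regular 40 h 0 min = 2400 min at $48.00/h; overtime 9 h 19 min = 559 min at $72.00/h.
Pay = (2400 × $48.00 + 559 × $72.00) ÷ 60 = $2590.80.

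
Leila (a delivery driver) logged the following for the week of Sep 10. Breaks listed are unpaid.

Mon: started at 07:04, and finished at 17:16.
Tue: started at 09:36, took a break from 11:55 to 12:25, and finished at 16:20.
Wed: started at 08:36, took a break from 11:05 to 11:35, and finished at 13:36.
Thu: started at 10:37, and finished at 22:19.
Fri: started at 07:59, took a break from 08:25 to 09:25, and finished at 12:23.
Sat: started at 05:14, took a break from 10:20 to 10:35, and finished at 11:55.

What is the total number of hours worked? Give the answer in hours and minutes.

42 h 28 min

Mon: 07:04–17:16 = 10 h 12 min
Tue: 09:36–16:20 = 6 h 44 min; less 30 min break → 6 h 14 min
Wed: 08:36–13:36 = 5 h 0 min; less 30 min break → 4 h 30 min
Thu: 10:37–22:19 = 11 h 42 min
Fri: 07:59–12:23 = 4 h 24 min; less 60 min break → 3 h 24 min
Sat: 05:14–11:55 = 6 h 41 min; less 15 min break → 6 h 26 min
Total: 10 h 12 min + 6 h 14 min + 4 h 30 min + 11 h 42 min + 3 h 24 min + 6 h 26 min = 42 h 28 min.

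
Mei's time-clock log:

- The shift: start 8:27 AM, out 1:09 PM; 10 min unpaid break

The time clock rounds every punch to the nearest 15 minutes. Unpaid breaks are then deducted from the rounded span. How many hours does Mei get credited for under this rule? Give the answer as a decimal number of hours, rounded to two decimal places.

The shift: in 8:27 AM→8:30 AM, out 1:09 PM→1:15 PM; 4 h 45 min − 10 min = 4 h 35 min

4.58 hours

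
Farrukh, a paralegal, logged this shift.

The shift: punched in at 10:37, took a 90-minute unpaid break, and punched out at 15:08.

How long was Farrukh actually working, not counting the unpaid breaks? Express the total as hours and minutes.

3 h 1 min

The shift: 10:37–15:08 = 4 h 31 min; less 90 min break → 3 h 1 min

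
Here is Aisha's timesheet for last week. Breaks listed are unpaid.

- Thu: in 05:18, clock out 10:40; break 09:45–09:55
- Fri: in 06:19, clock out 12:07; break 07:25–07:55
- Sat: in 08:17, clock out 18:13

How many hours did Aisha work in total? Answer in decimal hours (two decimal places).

20.43 hours

Thu: 05:18–10:40 = 5 h 22 min; less 10 min break → 5 h 12 min
Fri: 06:19–12:07 = 5 h 48 min; less 30 min break → 5 h 18 min
Sat: 08:17–18:13 = 9 h 56 min
Total: 5 h 12 min + 5 h 18 min + 9 h 56 min = 20 h 26 min.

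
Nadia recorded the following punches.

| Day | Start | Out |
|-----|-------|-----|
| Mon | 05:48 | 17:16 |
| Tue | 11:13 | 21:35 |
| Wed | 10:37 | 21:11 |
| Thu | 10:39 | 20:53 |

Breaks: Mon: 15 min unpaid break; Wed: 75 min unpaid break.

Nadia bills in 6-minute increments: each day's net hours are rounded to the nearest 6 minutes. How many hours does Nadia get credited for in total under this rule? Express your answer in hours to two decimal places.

Mon: 05:48–17:16 = 11 h 28 min − 15 min = 11 h 13 min → rounds to 11 h 12 min
Tue: 11:13–21:35 = 10 h 22 min → rounds to 10 h 24 min
Wed: 10:37–21:11 = 10 h 34 min − 75 min = 9 h 19 min → rounds to 9 h 18 min
Thu: 10:39–20:53 = 10 h 14 min → rounds to 10 h 12 min
Total credited: 41 h 6 min.

41.10 hours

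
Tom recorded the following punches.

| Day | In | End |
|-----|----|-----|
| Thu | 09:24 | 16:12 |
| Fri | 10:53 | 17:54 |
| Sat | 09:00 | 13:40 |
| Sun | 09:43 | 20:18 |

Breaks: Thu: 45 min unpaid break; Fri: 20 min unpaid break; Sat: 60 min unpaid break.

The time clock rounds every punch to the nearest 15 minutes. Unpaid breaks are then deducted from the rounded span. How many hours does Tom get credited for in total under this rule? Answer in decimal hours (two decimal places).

26.92 hours

Thu: in 09:24→09:30, out 16:12→16:15; 6 h 45 min − 45 min = 6 h 0 min
Fri: in 10:53→11:00, out 17:54→18:00; 7 h 0 min − 20 min = 6 h 40 min
Sat: in 09:00→09:00, out 13:40→13:45; 4 h 45 min − 60 min = 3 h 45 min
Sun: in 09:43→09:45, out 20:18→20:15; 10 h 30 min
Total credited: 26 h 55 min.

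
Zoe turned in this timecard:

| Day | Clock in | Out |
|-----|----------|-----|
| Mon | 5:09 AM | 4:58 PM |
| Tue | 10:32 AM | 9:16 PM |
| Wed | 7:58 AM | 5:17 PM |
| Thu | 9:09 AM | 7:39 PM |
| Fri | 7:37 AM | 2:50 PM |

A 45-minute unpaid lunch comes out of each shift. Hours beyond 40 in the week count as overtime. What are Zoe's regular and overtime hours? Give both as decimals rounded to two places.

Mon: 5:09 AM–4:58 PM = 11 h 49 min; less 45 min break → 11 h 4 min
Tue: 10:32 AM–9:16 PM = 10 h 44 min; less 45 min break → 9 h 59 min
Wed: 7:58 AM–5:17 PM = 9 h 19 min; less 45 min break → 8 h 34 min
Thu: 9:09 AM–7:39 PM = 10 h 30 min; less 45 min break → 9 h 45 min
Fri: 7:37 AM–2:50 PM = 7 h 13 min; less 45 min break → 6 h 28 min
Total worked: 45 h 50 min = 45.83 h.
Threshold 40 h → overtime 5 h 50 min, regular 40 h 0 min.

Regular 40.00 hours, overtime 5.83 hours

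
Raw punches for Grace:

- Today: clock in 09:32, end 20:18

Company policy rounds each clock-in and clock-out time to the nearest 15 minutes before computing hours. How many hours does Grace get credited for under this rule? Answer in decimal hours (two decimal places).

10.75 hours

Today: in 09:32→09:30, out 20:18→20:15; 10 h 45 min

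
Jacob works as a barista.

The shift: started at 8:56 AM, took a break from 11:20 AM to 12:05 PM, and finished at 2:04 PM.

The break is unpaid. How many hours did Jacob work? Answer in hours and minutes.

The shift: 8:56 AM–2:04 PM = 5 h 8 min; less 45 min break → 4 h 23 min

4 h 23 min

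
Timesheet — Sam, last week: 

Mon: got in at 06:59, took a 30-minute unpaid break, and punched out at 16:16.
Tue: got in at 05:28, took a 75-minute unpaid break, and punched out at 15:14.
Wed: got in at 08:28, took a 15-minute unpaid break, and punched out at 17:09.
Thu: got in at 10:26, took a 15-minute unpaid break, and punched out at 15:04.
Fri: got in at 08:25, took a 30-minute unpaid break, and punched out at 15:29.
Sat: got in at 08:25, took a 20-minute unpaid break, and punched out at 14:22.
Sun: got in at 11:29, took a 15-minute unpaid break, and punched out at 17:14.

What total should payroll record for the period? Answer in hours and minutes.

47 h 48 min

Mon: 06:59–16:16 = 9 h 17 min; less 30 min break → 8 h 47 min
Tue: 05:28–15:14 = 9 h 46 min; less 75 min break → 8 h 31 min
Wed: 08:28–17:09 = 8 h 41 min; less 15 min break → 8 h 26 min
Thu: 10:26–15:04 = 4 h 38 min; less 15 min break → 4 h 23 min
Fri: 08:25–15:29 = 7 h 4 min; less 30 min break → 6 h 34 min
Sat: 08:25–14:22 = 5 h 57 min; less 20 min break → 5 h 37 min
Sun: 11:29–17:14 = 5 h 45 min; less 15 min break → 5 h 30 min
Total: 8 h 47 min + 8 h 31 min + 8 h 26 min + 4 h 23 min + 6 h 34 min + 5 h 37 min + 5 h 30 min = 47 h 48 min.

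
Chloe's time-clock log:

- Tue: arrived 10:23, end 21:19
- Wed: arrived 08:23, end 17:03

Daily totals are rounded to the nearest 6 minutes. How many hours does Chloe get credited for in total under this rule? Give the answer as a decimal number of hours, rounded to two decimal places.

19.60 hours

Tue: 10:23–21:19 = 10 h 56 min → rounds to 10 h 54 min
Wed: 08:23–17:03 = 8 h 40 min → rounds to 8 h 42 min
Total credited: 19 h 36 min.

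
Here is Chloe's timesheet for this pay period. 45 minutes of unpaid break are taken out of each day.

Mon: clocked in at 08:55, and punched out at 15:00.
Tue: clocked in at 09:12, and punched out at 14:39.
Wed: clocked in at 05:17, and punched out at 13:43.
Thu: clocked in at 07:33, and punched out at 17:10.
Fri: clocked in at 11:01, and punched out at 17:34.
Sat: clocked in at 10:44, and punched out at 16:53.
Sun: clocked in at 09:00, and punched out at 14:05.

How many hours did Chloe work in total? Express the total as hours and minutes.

Mon: 08:55–15:00 = 6 h 5 min; less 45 min break → 5 h 20 min
Tue: 09:12–14:39 = 5 h 27 min; less 45 min break → 4 h 42 min
Wed: 05:17–13:43 = 8 h 26 min; less 45 min break → 7 h 41 min
Thu: 07:33–17:10 = 9 h 37 min; less 45 min break → 8 h 52 min
Fri: 11:01–17:34 = 6 h 33 min; less 45 min break → 5 h 48 min
Sat: 10:44–16:53 = 6 h 9 min; less 45 min break → 5 h 24 min
Sun: 09:00–14:05 = 5 h 5 min; less 45 min break → 4 h 20 min
Total: 5 h 20 min + 4 h 42 min + 7 h 41 min + 8 h 52 min + 5 h 48 min + 5 h 24 min + 4 h 20 min = 42 h 7 min.

42 h 7 min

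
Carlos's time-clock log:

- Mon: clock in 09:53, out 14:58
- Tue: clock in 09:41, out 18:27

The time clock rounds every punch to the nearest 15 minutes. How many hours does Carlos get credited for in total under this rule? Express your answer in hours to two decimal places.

13.75 hours

Mon: in 09:53→10:00, out 14:58→15:00; 5 h 0 min
Tue: in 09:41→09:45, out 18:27→18:30; 8 h 45 min
Total credited: 13 h 45 min.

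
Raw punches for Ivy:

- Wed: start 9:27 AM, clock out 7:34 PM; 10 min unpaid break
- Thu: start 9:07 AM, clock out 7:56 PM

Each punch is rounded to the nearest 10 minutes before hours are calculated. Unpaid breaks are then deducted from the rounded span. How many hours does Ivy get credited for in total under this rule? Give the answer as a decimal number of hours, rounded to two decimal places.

Wed: in 9:27 AM→9:30 AM, out 7:34 PM→7:30 PM; 10 h 0 min − 10 min = 9 h 50 min
Thu: in 9:07 AM→9:10 AM, out 7:56 PM→8:00 PM; 10 h 50 min
Total credited: 20 h 40 min.

20.67 hours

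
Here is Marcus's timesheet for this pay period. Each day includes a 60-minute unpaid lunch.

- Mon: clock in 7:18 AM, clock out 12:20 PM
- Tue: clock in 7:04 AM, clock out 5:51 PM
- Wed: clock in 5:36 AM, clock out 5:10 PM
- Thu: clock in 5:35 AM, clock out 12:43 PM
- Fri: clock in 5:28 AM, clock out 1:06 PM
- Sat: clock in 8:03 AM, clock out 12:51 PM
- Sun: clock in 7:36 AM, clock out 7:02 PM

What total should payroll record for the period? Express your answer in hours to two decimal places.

51.38 hours

Mon: 7:18 AM–12:20 PM = 5 h 2 min; less 60 min break → 4 h 2 min
Tue: 7:04 AM–5:51 PM = 10 h 47 min; less 60 min break → 9 h 47 min
Wed: 5:36 AM–5:10 PM = 11 h 34 min; less 60 min break → 10 h 34 min
Thu: 5:35 AM–12:43 PM = 7 h 8 min; less 60 min break → 6 h 8 min
Fri: 5:28 AM–1:06 PM = 7 h 38 min; less 60 min break → 6 h 38 min
Sat: 8:03 AM–12:51 PM = 4 h 48 min; less 60 min break → 3 h 48 min
Sun: 7:36 AM–7:02 PM = 11 h 26 min; less 60 min break → 10 h 26 min
Total: 4 h 2 min + 9 h 47 min + 10 h 34 min + 6 h 8 min + 6 h 38 min + 3 h 48 min + 10 h 26 min = 51 h 23 min.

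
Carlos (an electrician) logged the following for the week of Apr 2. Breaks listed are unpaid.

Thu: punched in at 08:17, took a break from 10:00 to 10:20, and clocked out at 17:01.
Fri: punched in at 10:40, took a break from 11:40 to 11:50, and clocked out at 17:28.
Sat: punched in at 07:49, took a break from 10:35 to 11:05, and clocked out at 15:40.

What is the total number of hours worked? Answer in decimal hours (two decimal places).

Thu: 08:17–17:01 = 8 h 44 min; less 20 min break → 8 h 24 min
Fri: 10:40–17:28 = 6 h 48 min; less 10 min break → 6 h 38 min
Sat: 07:49–15:40 = 7 h 51 min; less 30 min break → 7 h 21 min
Total: 8 h 24 min + 6 h 38 min + 7 h 21 min = 22 h 23 min.

22.38 hours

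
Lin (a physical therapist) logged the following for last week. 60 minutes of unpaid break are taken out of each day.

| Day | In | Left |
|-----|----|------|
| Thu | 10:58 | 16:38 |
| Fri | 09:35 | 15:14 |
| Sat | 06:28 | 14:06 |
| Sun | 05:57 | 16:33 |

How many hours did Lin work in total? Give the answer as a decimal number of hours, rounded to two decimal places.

Thu: 10:58–16:38 = 5 h 40 min; less 60 min break → 4 h 40 min
Fri: 09:35–15:14 = 5 h 39 min; less 60 min break → 4 h 39 min
Sat: 06:28–14:06 = 7 h 38 min; less 60 min break → 6 h 38 min
Sun: 05:57–16:33 = 10 h 36 min; less 60 min break → 9 h 36 min
Total: 4 h 40 min + 4 h 39 min + 6 h 38 min + 9 h 36 min = 25 h 33 min.

25.55 hours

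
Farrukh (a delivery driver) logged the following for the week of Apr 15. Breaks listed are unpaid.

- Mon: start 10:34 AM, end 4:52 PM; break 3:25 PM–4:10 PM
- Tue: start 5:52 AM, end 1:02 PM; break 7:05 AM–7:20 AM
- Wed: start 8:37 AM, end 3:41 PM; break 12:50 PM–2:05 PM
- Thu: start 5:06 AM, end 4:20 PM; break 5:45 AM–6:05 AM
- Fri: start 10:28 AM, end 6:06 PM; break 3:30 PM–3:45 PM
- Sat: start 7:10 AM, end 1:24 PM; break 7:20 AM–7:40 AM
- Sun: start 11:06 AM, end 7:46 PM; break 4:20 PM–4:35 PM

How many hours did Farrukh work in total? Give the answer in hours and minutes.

Mon: 10:34 AM–4:52 PM = 6 h 18 min; less 45 min break → 5 h 33 min
Tue: 5:52 AM–1:02 PM = 7 h 10 min; less 15 min break → 6 h 55 min
Wed: 8:37 AM–3:41 PM = 7 h 4 min; less 75 min break → 5 h 49 min
Thu: 5:06 AM–4:20 PM = 11 h 14 min; less 20 min break → 10 h 54 min
Fri: 10:28 AM–6:06 PM = 7 h 38 min; less 15 min break → 7 h 23 min
Sat: 7:10 AM–1:24 PM = 6 h 14 min; less 20 min break → 5 h 54 min
Sun: 11:06 AM–7:46 PM = 8 h 40 min; less 15 min break → 8 h 25 min
Total: 5 h 33 min + 6 h 55 min + 5 h 49 min + 10 h 54 min + 7 h 23 min + 5 h 54 min + 8 h 25 min = 50 h 53 min.

50 h 53 min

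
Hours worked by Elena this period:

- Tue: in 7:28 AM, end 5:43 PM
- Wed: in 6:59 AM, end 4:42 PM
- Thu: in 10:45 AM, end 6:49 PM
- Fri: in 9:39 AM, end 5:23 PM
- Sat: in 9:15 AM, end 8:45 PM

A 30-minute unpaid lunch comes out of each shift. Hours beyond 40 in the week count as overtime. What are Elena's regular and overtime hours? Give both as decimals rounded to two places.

Regular 40.00 hours, overtime 4.77 hours

Tue: 7:28 AM–5:43 PM = 10 h 15 min; less 30 min break → 9 h 45 min
Wed: 6:59 AM–4:42 PM = 9 h 43 min; less 30 min break → 9 h 13 min
Thu: 10:45 AM–6:49 PM = 8 h 4 min; less 30 min break → 7 h 34 min
Fri: 9:39 AM–5:23 PM = 7 h 44 min; less 30 min break → 7 h 14 min
Sat: 9:15 AM–8:45 PM = 11 h 30 min; less 30 min break → 11 h 0 min
Total worked: 44 h 46 min = 44.77 h.
Threshold 40 h → overtime 4 h 46 min, regular 40 h 0 min.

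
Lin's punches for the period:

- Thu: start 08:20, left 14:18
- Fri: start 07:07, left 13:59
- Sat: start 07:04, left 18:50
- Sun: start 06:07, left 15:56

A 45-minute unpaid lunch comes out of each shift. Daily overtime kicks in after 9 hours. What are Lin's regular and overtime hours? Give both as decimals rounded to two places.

Thu: 08:20–14:18 = 5 h 58 min; less 45 min break → 5 h 13 min
Fri: 07:07–13:59 = 6 h 52 min; less 45 min break → 6 h 7 min
Sat: 07:04–18:50 = 11 h 46 min; less 45 min break → 11 h 1 min
Sun: 06:07–15:56 = 9 h 49 min; less 45 min break → 9 h 4 min
Thu reg 5 h 13 min / OT 0 h 0 min; Fri reg 6 h 7 min / OT 0 h 0 min; Sat reg 9 h 0 min / OT 2 h 1 min; Sun reg 9 h 0 min / OT 0 h 4 min.
Totals: regular 29 h 20 min, overtime 2 h 5 min.

Regular 29.33 hours, overtime 2.08 hours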